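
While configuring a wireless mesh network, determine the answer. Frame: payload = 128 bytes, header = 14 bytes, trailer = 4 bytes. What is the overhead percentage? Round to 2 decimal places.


Given: payload = 128 B, header = 14 B, trailer = 4 B
Overhead bytes = header + trailer = 14 + 4 = 18
Total frame = payload + overhead = 128 + 18 = 146
Overhead % = 18 / 146 * 100 = 12.3288% -> 12.33% (2 dp)

12.33


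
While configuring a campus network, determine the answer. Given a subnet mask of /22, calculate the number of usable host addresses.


Given: subnet mask /22
Host bits = 32 - 22 = 10
Total addresses = 2^10 = 1024
Usable hosts = 1024 - 2 (network + broadcast) = 1022

1022


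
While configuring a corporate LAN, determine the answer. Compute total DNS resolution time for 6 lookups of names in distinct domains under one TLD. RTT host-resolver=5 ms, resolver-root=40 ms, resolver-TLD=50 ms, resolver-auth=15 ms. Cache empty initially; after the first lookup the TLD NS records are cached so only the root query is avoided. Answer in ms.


Lookup 1 (cold cache): local + root + TLD + auth = 5 + 40 + 50 + 15 = 110 ms
Lookups 2..6 (TLD NS cached -> skip root; new domain -> still ask TLD and auth): local + TLD + auth = 5 + 50 + 15 = 70 ms each
Remaining 5 lookups: 5 * 70 = 350 ms
Total = 110 + 350 = 460 ms

460


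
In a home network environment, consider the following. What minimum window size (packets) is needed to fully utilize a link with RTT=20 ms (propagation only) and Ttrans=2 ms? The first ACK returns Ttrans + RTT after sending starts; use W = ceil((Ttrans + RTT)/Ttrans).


Given: Ttrans = 2 ms, RTT = 20 ms (= 2 * Tprop, Tprop = 10 ms)
Time until first ACK returns = Ttrans + RTT = 2 + 20 = 22 ms
Need W * Ttrans >= Ttrans + RTT  ->  W >= (Ttrans + RTT) / Ttrans
(Ttrans + RTT) / Ttrans = 22 / 2 = 11
W_min = ceil(11) = 11

11


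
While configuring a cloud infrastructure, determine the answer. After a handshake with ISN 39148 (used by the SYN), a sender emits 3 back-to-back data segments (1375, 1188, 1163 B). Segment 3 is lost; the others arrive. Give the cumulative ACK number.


SYN uses sequence number 39148; first data byte = ISN + 1 = 39149.
Segment 1: SEQ = 39149, len = 1375 B, covers [39149, 40523]
Segment 2: SEQ = 40524, len = 1188 B, covers [40524, 41711]
Segment 3: SEQ = 41712, len = 1163 B, covers [41712, 42874] [LOST]
In-order data received: bytes [39149, 41711] (segments 1..2).
Segment 3 missing -> gap begins at byte 41712.
Cumulative ACK = next expected in-order byte = 39149 + 1375 + 1188 = 41712

41712


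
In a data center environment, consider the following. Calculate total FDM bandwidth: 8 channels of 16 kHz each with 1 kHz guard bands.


Given: 8 channels, 16 kHz each, guard = 1 kHz
Channel bandwidth = 8 * 16 = 128 kHz
Guard bands = 7 gaps * 1 kHz = 7 kHz
Total = 128 + 7 = 135 kHz

135


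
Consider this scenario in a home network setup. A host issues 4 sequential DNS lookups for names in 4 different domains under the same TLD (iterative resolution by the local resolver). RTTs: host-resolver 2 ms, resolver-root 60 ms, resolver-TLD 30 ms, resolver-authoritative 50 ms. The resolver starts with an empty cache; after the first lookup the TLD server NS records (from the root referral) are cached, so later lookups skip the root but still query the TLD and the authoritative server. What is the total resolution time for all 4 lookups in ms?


Lookup 1 (cold cache): local + root + TLD + auth = 2 + 60 + 30 + 50 = 142 ms
Lookups 2..4 (TLD NS cached -> skip root; new domain -> still ask TLD and auth): local + TLD + auth = 2 + 30 + 50 = 82 ms each
Remaining 3 lookups: 3 * 82 = 246 ms
Total = 142 + 246 = 388 ms

388


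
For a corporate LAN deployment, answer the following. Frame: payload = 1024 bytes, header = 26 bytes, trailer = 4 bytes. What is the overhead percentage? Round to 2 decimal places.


Given: payload = 1024 B, header = 26 B, trailer = 4 B
Overhead bytes = header + trailer = 26 + 4 = 30
Total frame = payload + overhead = 1024 + 30 = 1054
Overhead % = 30 / 1054 * 100 = 2.8463% -> 2.85% (2 dp)

2.85


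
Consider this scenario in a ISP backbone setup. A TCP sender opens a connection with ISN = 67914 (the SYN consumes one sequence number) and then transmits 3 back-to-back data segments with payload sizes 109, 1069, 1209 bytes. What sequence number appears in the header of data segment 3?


The SYN occupies sequence number ISN = 67914, so the first data byte is ISN + 1 = 67915.
SEQ of data segment i = (ISN + 1) + sum of payload sizes of segments 1..i-1.
Segment 1: SEQ = 67915, payload = 109 bytes
Segment 2: SEQ = 68024, payload = 1069 bytes
Segment 3: SEQ = 69093, payload = 1209 bytes
SEQ of segment 3 = 67915 + 109 + 1069 = 69093

69093


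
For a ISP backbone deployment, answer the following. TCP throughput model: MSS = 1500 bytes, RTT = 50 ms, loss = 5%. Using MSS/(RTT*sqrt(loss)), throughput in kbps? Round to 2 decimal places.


Given: MSS = 1500 bytes, RTT = 50 ms, loss = 5%
RTT in seconds = 50 / 1000 = 0.05
Loss rate = 5% = 0.05
sqrt(loss) = sqrt(0.05) = 0.223606797750
Throughput (bytes/s) = 1500 / (0.05 * 0.223606797750) = 134164.0786
Throughput (kbps) = 134164.0786 * 8 / 1000 = 1073.312629 -> 1073.31 kbps (2 dp)

1073.31


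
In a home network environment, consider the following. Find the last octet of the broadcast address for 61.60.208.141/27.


Given: IP = 61.60.208.141, prefix = /27
Host bits = 32 - 27 = 5
Network last octet = 141 AND mask = 128
Host part size = 2^5 - 1 = 31
Broadcast last octet = 128 OR 31 = 159

159


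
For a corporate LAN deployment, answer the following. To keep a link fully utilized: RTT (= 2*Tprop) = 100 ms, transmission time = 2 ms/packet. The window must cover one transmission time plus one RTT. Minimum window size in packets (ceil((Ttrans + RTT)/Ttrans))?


Given: Ttrans = 2 ms, RTT = 100 ms (= 2 * Tprop, Tprop = 50 ms)
Time until first ACK returns = Ttrans + RTT = 2 + 100 = 102 ms
Need W * Ttrans >= Ttrans + RTT  ->  W >= (Ttrans + RTT) / Ttrans
(Ttrans + RTT) / Ttrans = 102 / 2 = 51
W_min = ceil(51) = 51

51


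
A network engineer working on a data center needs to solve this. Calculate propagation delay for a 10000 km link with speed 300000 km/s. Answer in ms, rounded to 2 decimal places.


Given: distance = 10000 km, speed = 300000 km/s
Delay = distance / speed = 10000 / 300000 seconds
Delay in ms = 10000 * 1000 / 300000
Delay = 33.3333 ms
Rounded to 2 dp = 33.33 ms

33.33


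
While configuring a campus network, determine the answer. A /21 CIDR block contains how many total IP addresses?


Given: CIDR prefix /21
Host bits = 32 - 21 = 11
Total addresses = 2^11 = 2048

2048


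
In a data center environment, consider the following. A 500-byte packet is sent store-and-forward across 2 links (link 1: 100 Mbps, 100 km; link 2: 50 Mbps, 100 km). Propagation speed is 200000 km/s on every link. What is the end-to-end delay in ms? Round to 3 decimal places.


Packet = 500 bytes = 4000 bits. Store-and-forward: sum (t_trans + t_prop) per link.
Link 1: t_trans = 4000/(100*10^6) s = 0.0400 ms; t_prop = 100/200000 s = 0.5000 ms; subtotal = 0.5400 ms
Link 2: t_trans = 4000/(50*10^6) s = 0.0800 ms; t_prop = 100/200000 s = 0.5000 ms; subtotal = 0.5800 ms
End-to-end = 0.5400 + 0.5800 = 1.1200 ms -> 1.120 ms (3 dp)

1.120


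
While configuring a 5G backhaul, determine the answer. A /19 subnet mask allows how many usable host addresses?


Given: subnet mask /19
Host bits = 32 - 19 = 13
Total addresses = 2^13 = 8192
Usable hosts = 8192 - 2 (network + broadcast) = 8190

8190


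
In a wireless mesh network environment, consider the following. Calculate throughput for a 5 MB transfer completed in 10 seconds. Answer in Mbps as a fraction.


Given: file = 5 MB, time = 10 s
File in Mb = 5 * 8 = 40 Mb
Throughput = 40 / 10 Mbps
Throughput = 4 Mbps

4


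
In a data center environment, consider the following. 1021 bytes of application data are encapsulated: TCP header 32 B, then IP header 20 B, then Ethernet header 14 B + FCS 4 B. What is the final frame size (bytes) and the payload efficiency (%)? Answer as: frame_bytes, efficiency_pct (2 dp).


TCP segment = 1021 + 32 = 1053 B
IP packet = 1053 + 20 = 1073 B
Ethernet frame = 1073 + 14 + 4 = 1091 B
Efficiency = app / frame = 1021 / 1091 = 0.935839 = 93.5839% -> 93.58% (2 dp)

1091, 93.58


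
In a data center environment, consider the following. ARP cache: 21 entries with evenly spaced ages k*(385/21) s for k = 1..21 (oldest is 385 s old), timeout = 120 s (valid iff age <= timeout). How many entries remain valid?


Ages are k * 385/21 s for k = 1..21 (spacing = 18.3333 s).
Entry k is valid iff k * 385/21 <= 120 iff k <= 21 * 120 / 385 = 6.5455
n_valid = floor(6.5455) = 6
(n_stale = 21 - 6 = 15)

6


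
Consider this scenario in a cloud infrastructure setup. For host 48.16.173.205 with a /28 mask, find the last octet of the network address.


Given: IP = 48.16.173.205, prefix = /28
Subnet mask = 255.255.255.240
Last octet of IP: 205
Last octet of mask: 240
Network last octet = 205 AND 240 = 192

192


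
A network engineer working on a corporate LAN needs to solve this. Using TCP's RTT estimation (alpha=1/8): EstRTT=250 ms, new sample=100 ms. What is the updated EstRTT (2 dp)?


Given: EstRTT = 250 ms, SampleRTT = 100 ms, alpha = 1/8
New EstRTT = (1 - alpha) * EstRTT + alpha * SampleRTT
(7/8) * 250 = 218.75
(1/8) * 100 = 12.5
New EstRTT = 218.75 + 12.5 = 231.25 ms -> 231.25 ms (2 dp)

231.25


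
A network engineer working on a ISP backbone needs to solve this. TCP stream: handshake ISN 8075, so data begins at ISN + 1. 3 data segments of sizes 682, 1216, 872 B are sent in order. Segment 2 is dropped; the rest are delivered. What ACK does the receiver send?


SYN uses sequence number 8075; first data byte = ISN + 1 = 8076.
Segment 1: SEQ = 8076, len = 682 B, covers [8076, 8757]
Segment 2: SEQ = 8758, len = 1216 B, covers [8758, 9973] [LOST]
Segment 3: SEQ = 9974, len = 872 B, covers [9974, 10845]
In-order data received: bytes [8076, 8757] (segments 1..1).
Segment 2 missing -> gap begins at byte 8758; later segments buffered out of order.
Cumulative ACK = next expected in-order byte = 8076 + 682 = 8758

8758


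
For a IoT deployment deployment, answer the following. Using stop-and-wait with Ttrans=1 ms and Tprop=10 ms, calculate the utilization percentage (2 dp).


Given: Ttrans = 1 ms, Tprop = 10 ms
RTT = 2 * Tprop = 2 * 10 = 20 ms
U = Ttrans / (Ttrans + RTT)
U = 1 / (1 + 20)
U = 1 / 21 = 0.047619
U% = 4.76%

4.76


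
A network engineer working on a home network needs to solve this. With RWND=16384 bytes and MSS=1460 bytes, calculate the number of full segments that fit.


Given: RWND = 16384 bytes, MSS = 1460 bytes
Full segments = floor(RWND / MSS)
Full segments = floor(16384 / 1460)
Full segments = floor(11.2219) = 11

11


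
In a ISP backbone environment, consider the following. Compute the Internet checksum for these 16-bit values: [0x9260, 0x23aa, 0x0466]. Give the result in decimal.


Given words: [0x9260, 0x23aa, 0x0466]
Step 1: Sum all words
Raw sum = 37472 + 9130 + 1126 = 47728
One's complement = ~47728 & 0xFFFF = 17807

17807


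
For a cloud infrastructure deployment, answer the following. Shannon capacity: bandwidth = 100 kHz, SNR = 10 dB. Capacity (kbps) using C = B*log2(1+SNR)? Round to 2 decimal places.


Given: B = 100 kHz, SNR = 10 dB
SNR linear = 10^(10/10) = 10
1 + SNR = 11
log2(11) = 3.4594316186
C = 100 * 1000 * 3.4594316186 = 345943.1619 bps
C = 345.943162 kbps -> 345.94 kbps (2 dp)

345.94


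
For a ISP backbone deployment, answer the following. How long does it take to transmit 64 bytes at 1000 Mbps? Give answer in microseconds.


Given: packet = 64 bytes, bandwidth = 1000 Mbps
Packet in bits = 64 * 8 = 512 bits
Bandwidth = 1000 * 10^6 = 1000000000 bps
Time = 512 / 1000000000 seconds
Time in us = 512 * 10^6 / 1000000000 = 0.512

0.512


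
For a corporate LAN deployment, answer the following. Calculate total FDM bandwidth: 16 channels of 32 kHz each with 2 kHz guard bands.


Given: 16 channels, 32 kHz each, guard = 2 kHz
Channel bandwidth = 16 * 32 = 512 kHz
Guard bands = 15 gaps * 2 kHz = 30 kHz
Total = 512 + 30 = 542 kHz

542


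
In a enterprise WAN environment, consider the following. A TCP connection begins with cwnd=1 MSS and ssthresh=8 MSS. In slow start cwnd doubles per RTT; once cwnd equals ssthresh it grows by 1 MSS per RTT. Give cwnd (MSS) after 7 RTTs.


RTT 0: cwnd = 1 MSS (initial)
RTT 1: cwnd = 2 MSS (slow start, doubled)
RTT 2: cwnd = 4 MSS (slow start, doubled)
RTT 3: cwnd = 8 MSS (slow start, doubled)
RTT 4: cwnd = 9 MSS (congestion avoidance, +1)
RTT 5: cwnd = 10 MSS (congestion avoidance, +1)
RTT 6: cwnd = 11 MSS (congestion avoidance, +1)
RTT 7: cwnd = 12 MSS (congestion avoidance, +1)

12


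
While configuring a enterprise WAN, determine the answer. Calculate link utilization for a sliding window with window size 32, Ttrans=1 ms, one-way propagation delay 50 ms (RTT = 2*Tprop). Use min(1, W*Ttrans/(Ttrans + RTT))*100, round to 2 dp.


Given: W = 32, Ttrans = 1 ms, RTT = 100 ms (= 2 * Tprop, Tprop = 50 ms)
Cycle time = Ttrans + RTT = 1 + 100 = 101 ms (first packet sent until its ACK returns)
W * Ttrans = 32 * 1 = 32 ms of sending per cycle
W * Ttrans / (Ttrans + RTT) = 32 / 101 = 0.316832
U = min(1, 0.316832) = 0.316832
U% = 31.68%

31.68


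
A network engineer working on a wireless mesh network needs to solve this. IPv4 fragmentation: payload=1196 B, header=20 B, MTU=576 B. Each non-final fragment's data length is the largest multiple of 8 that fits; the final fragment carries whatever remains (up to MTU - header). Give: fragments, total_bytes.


Max data per non-final fragment = floor((MTU - header)/8)*8 = floor((576 - 20)/8)*8 = floor(556/8)*8 = 552 B
Final fragment needs no 8-byte alignment: it can carry up to MTU - header = 556 B
Non-final fragments needed = ceil((payload - 556) / 552) = ceil(640/552) = ceil(1.1594) = 2
Number of fragments = 2 + 1 = 3
Fragment sizes (data): 2 * 552 B + 92 B (last, 92 <= 556 OK)
Total bytes sent = payload + n_frags * header = 1196 + 3*20 = 1196 + 60 = 1256 B

3, 1256


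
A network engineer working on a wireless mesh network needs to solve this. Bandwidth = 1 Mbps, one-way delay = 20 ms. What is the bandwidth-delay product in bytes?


Given: bandwidth = 1 Mbps, delay = 20 ms
BDP in bits = 1 * 10^6 * 20 / 1000
BDP in bits = 20000
BDP in bytes = 20000 / 8 = 2500

2500


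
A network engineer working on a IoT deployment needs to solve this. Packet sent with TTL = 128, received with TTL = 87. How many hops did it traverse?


Given: initial TTL = 128, received TTL = 87
Hops = initial TTL - received TTL
Hops = 128 - 87 = 41

41


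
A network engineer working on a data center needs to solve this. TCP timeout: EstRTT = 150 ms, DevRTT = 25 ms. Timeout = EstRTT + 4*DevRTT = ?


Given: EstRTT = 150 ms, DevRTT = 25 ms
Timeout = EstRTT + 4 * DevRTT
4 * DevRTT = 4 * 25 = 100
Timeout = 150 + 100 = 250 ms

250


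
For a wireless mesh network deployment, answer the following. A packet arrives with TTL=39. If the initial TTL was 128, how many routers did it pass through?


Given: initial TTL = 128, received TTL = 39
Hops = initial TTL - received TTL
Hops = 128 - 39 = 89

89


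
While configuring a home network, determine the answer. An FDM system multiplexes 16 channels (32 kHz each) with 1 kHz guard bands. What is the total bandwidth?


Given: 16 channels, 32 kHz each, guard = 1 kHz
Channel bandwidth = 16 * 32 = 512 kHz
Guard bands = 15 gaps * 1 kHz = 15 kHz
Total = 512 + 15 = 527 kHz

527


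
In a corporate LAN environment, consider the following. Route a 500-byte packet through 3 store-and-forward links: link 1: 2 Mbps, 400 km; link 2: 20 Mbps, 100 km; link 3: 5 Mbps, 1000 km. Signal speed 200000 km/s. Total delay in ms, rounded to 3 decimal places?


Packet = 500 bytes = 4000 bits. Store-and-forward: sum (t_trans + t_prop) per link.
Link 1: t_trans = 4000/(2*10^6) s = 2.0000 ms; t_prop = 400/200000 s = 2.0000 ms; subtotal = 4.0000 ms
Link 2: t_trans = 4000/(20*10^6) s = 0.2000 ms; t_prop = 100/200000 s = 0.5000 ms; subtotal = 0.7000 ms
Link 3: t_trans = 4000/(5*10^6) s = 0.8000 ms; t_prop = 1000/200000 s = 5.0000 ms; subtotal = 5.8000 ms
End-to-end = 4.0000 + 0.7000 + 5.8000 = 10.5000 ms -> 10.500 ms (3 dp)

10.500


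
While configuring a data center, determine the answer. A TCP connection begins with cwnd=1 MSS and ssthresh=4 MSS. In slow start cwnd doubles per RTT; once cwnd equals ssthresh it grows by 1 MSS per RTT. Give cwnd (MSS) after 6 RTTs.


RTT 0: cwnd = 1 MSS (initial)
RTT 1: cwnd = 2 MSS (slow start, doubled)
RTT 2: cwnd = 4 MSS (slow start, doubled)
RTT 3: cwnd = 5 MSS (congestion avoidance, +1)
RTT 4: cwnd = 6 MSS (congestion avoidance, +1)
RTT 5: cwnd = 7 MSS (congestion avoidance, +1)
RTT 6: cwnd = 8 MSS (congestion avoidance, +1)

8


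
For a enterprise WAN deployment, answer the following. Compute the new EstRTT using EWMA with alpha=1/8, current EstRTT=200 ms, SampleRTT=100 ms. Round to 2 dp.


Given: EstRTT = 200 ms, SampleRTT = 100 ms, alpha = 1/8
New EstRTT = (1 - alpha) * EstRTT + alpha * SampleRTT
(7/8) * 200 = 175
(1/8) * 100 = 12.5
New EstRTT = 175 + 12.5 = 187.5 ms -> 187.50 ms (2 dp)

187.50


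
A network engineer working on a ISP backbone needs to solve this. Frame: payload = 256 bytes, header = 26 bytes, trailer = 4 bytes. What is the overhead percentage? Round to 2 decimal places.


Given: payload = 256 B, header = 26 B, trailer = 4 B
Overhead bytes = header + trailer = 26 + 4 = 30
Total frame = payload + overhead = 256 + 30 = 286
Overhead % = 30 / 286 * 100 = 10.4895% -> 10.49% (2 dp)

10.49


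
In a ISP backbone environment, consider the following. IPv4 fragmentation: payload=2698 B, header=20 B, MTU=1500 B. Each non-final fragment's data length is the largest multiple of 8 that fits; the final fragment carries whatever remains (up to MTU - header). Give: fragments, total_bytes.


Max data per non-final fragment = floor((MTU - header)/8)*8 = floor((1500 - 20)/8)*8 = floor(1480/8)*8 = 1480 B
Final fragment needs no 8-byte alignment: it can carry up to MTU - header = 1480 B
Non-final fragments needed = ceil((payload - 1480) / 1480) = ceil(1218/1480) = ceil(0.8230) = 1
Number of fragments = 1 + 1 = 2
Fragment sizes (data): 1 * 1480 B + 1218 B (last, 1218 <= 1480 OK)
Total bytes sent = payload + n_frags * header = 2698 + 2*20 = 2698 + 40 = 2738 B

2, 2738


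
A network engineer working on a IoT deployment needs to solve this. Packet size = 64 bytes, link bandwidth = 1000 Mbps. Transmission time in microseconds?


Given: packet = 64 bytes, bandwidth = 1000 Mbps
Packet in bits = 64 * 8 = 512 bits
Bandwidth = 1000 * 10^6 = 1000000000 bps
Time = 512 / 1000000000 seconds
Time in us = 512 * 10^6 / 1000000000 = 0.512

0.512


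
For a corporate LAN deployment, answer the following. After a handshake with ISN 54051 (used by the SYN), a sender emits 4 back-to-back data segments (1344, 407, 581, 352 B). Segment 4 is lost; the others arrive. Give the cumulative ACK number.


SYN uses sequence number 54051; first data byte = ISN + 1 = 54052.
Segment 1: SEQ = 54052, len = 1344 B, covers [54052, 55395]
Segment 2: SEQ = 55396, len = 407 B, covers [55396, 55802]
Segment 3: SEQ = 55803, len = 581 B, covers [55803, 56383]
Segment 4: SEQ = 56384, len = 352 B, covers [56384, 56735] [LOST]
In-order data received: bytes [54052, 56383] (segments 1..3).
Segment 4 missing -> gap begins at byte 56384.
Cumulative ACK = next expected in-order byte = 54052 + 1344 + 407 + 581 = 56384

56384


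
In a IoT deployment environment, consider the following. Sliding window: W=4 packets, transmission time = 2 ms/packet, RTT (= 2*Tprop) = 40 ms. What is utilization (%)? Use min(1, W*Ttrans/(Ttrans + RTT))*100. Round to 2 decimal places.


Given: W = 4, Ttrans = 2 ms, RTT = 40 ms (= 2 * Tprop, Tprop = 20 ms)
Cycle time = Ttrans + RTT = 2 + 40 = 42 ms (first packet sent until its ACK returns)
W * Ttrans = 4 * 2 = 8 ms of sending per cycle
W * Ttrans / (Ttrans + RTT) = 8 / 42 = 0.190476
U = min(1, 0.190476) = 0.190476
U% = 19.05%

19.05


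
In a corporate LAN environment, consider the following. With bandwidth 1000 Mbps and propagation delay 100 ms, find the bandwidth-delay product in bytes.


Given: bandwidth = 1000 Mbps, delay = 100 ms
BDP in bits = 1000 * 10^6 * 100 / 1000
BDP in bits = 100000000
BDP in bytes = 100000000 / 8 = 12500000

12500000


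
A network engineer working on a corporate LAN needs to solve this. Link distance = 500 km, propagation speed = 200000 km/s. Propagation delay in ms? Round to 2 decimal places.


Given: distance = 500 km, speed = 200000 km/s
Delay = distance / speed = 500 / 200000 seconds
Delay in ms = 500 * 1000 / 200000
Delay = 2.5000 ms
Rounded to 2 dp = 2.50 ms

2.50


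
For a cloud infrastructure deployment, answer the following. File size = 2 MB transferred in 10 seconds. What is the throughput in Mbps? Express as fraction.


Given: file = 2 MB, time = 10 s
File in Mb = 2 * 8 = 16 Mb
Throughput = 16 / 10 Mbps
Throughput = 8/5 Mbps

8/5


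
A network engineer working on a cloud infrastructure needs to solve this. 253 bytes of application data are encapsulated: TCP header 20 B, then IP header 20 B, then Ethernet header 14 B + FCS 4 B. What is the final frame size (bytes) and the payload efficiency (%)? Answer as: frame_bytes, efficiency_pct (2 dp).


TCP segment = 253 + 20 = 273 B
IP packet = 273 + 20 = 293 B
Ethernet frame = 293 + 14 + 4 = 311 B
Efficiency = app / frame = 253 / 311 = 0.813505 = 81.3505% -> 81.35% (2 dp)

311, 81.35


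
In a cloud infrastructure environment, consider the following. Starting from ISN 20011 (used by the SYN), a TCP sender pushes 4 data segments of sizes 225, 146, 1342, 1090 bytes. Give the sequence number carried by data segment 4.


The SYN occupies sequence number ISN = 20011, so the first data byte is ISN + 1 = 20012.
SEQ of data segment i = (ISN + 1) + sum of payload sizes of segments 1..i-1.
Segment 1: SEQ = 20012, payload = 225 bytes
Segment 2: SEQ = 20237, payload = 146 bytes
Segment 3: SEQ = 20383, payload = 1342 bytes
Segment 4: SEQ = 21725, payload = 1090 bytes
SEQ of segment 4 = 20012 + 225 + 146 + 1342 = 21725

21725


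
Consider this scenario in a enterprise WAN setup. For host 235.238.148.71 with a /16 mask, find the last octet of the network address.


Given: IP = 235.238.148.71, prefix = /16
Subnet mask = 255.255.0.0
Last octet of IP: 71
Last octet of mask: 0
Network last octet = 71 AND 0 = 0

0


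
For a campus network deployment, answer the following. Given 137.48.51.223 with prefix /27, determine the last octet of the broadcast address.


Given: IP = 137.48.51.223, prefix = /27
Host bits = 32 - 27 = 5
Network last octet = 223 AND mask = 192
Host part size = 2^5 - 1 = 31
Broadcast last octet = 192 OR 31 = 223

223


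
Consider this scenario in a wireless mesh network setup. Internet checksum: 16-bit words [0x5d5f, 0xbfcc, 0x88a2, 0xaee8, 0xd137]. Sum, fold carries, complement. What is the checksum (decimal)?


Given words: [0x5d5f, 0xbfcc, 0x88a2, 0xaee8, 0xd137]
Step 1: Sum all words
Raw sum = 23903 + 49100 + 34978 + 44776 + 53559 = 206316
Step 2: Fold carry: (9708 + 3) = 9711
One's complement = ~9711 & 0xFFFF = 55824

55824


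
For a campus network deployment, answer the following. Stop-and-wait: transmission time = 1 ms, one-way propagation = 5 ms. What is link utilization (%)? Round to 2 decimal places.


Given: Ttrans = 1 ms, Tprop = 5 ms
RTT = 2 * Tprop = 2 * 5 = 10 ms
U = Ttrans / (Ttrans + RTT)
U = 1 / (1 + 10)
U = 1 / 11 = 0.090909
U% = 9.09%

9.09


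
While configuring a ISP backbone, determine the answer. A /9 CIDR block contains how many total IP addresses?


Given: CIDR prefix /9
Host bits = 32 - 9 = 23
Total addresses = 2^23 = 8388608

8388608


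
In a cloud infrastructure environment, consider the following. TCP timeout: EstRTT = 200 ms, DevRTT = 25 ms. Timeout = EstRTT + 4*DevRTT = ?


Given: EstRTT = 200 ms, DevRTT = 25 ms
Timeout = EstRTT + 4 * DevRTT
4 * DevRTT = 4 * 25 = 100
Timeout = 200 + 100 = 300 ms

300


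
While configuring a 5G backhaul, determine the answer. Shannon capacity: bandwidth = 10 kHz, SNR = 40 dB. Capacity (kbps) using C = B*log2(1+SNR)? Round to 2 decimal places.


Given: B = 10 kHz, SNR = 40 dB
SNR linear = 10^(40/10) = 10000
1 + SNR = 10001
log2(10001) = 13.2878566418
C = 10 * 1000 * 13.2878566418 = 132878.5664 bps
C = 132.878566 kbps -> 132.88 kbps (2 dp)

132.88


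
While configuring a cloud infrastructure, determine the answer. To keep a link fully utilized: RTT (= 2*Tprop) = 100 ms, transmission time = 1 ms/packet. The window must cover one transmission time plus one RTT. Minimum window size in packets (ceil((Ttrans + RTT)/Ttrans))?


Given: Ttrans = 1 ms, RTT = 100 ms (= 2 * Tprop, Tprop = 50 ms)
Time until first ACK returns = Ttrans + RTT = 1 + 100 = 101 ms
Need W * Ttrans >= Ttrans + RTT  ->  W >= (Ttrans + RTT) / Ttrans
(Ttrans + RTT) / Ttrans = 101 / 1 = 101
W_min = ceil(101) = 101

101


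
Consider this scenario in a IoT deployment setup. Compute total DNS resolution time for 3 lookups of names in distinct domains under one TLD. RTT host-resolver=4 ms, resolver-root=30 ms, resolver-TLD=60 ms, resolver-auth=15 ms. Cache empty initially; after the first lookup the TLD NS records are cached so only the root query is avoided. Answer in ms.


Lookup 1 (cold cache): local + root + TLD + auth = 4 + 30 + 60 + 15 = 109 ms
Lookups 2..3 (TLD NS cached -> skip root; new domain -> still ask TLD and auth): local + TLD + auth = 4 + 60 + 15 = 79 ms each
Remaining 2 lookups: 2 * 79 = 158 ms
Total = 109 + 158 = 267 ms

267


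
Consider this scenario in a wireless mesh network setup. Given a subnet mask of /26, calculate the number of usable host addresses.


Given: subnet mask /26
Host bits = 32 - 26 = 6
Total addresses = 2^6 = 64
Usable hosts = 64 - 2 (network + broadcast) = 62

62


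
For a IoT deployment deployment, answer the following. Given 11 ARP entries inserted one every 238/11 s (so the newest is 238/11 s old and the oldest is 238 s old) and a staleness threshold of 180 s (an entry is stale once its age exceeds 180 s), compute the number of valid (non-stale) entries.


Ages are k * 238/11 s for k = 1..11 (spacing = 21.6364 s).
Entry k is valid iff k * 238/11 <= 180 iff k <= 11 * 180 / 238 = 8.3193
n_valid = floor(8.3193) = 8
(n_stale = 11 - 8 = 3)

8


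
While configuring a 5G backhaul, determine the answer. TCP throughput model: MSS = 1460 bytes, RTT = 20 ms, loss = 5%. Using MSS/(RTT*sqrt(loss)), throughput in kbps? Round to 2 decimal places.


Given: MSS = 1460 bytes, RTT = 20 ms, loss = 5%
RTT in seconds = 20 / 1000 = 0.02
Loss rate = 5% = 0.05
sqrt(loss) = sqrt(0.05) = 0.223606797750
Throughput (bytes/s) = 1460 / (0.02 * 0.223606797750) = 326465.9247
Throughput (kbps) = 326465.9247 * 8 / 1000 = 2611.727398 -> 2611.73 kbps (2 dp)

2611.73


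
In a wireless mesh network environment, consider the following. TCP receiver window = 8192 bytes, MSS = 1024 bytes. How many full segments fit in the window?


Given: RWND = 8192 bytes, MSS = 1024 bytes
Full segments = floor(RWND / MSS)
Full segments = floor(8192 / 1024)
Full segments = floor(8.0) = 8

8


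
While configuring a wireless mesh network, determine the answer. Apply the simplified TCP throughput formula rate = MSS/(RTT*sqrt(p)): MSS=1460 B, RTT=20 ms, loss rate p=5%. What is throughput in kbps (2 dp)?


Given: MSS = 1460 bytes, RTT = 20 ms, loss = 5%
RTT in seconds = 20 / 1000 = 0.02
Loss rate = 5% = 0.05
sqrt(loss) = sqrt(0.05) = 0.223606797750
Throughput (bytes/s) = 1460 / (0.02 * 0.223606797750) = 326465.9247
Throughput (kbps) = 326465.9247 * 8 / 1000 = 2611.727398 -> 2611.73 kbps (2 dp)

2611.73


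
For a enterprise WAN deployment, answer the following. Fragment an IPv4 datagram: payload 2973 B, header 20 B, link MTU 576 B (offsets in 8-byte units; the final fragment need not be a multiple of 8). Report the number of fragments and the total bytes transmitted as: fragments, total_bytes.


Max data per non-final fragment = floor((MTU - header)/8)*8 = floor((576 - 20)/8)*8 = floor(556/8)*8 = 552 B
Final fragment needs no 8-byte alignment: it can carry up to MTU - header = 556 B
Non-final fragments needed = ceil((payload - 556) / 552) = ceil(2417/552) = ceil(4.3786) = 5
Number of fragments = 5 + 1 = 6
Fragment sizes (data): 5 * 552 B + 213 B (last, 213 <= 556 OK)
Total bytes sent = payload + n_frags * header = 2973 + 6*20 = 2973 + 120 = 3093 B

6, 3093


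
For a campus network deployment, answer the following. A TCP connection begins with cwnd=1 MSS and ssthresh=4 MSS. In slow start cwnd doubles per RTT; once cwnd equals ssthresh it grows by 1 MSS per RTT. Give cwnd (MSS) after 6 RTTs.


RTT 0: cwnd = 1 MSS (initial)
RTT 1: cwnd = 2 MSS (slow start, doubled)
RTT 2: cwnd = 4 MSS (slow start, doubled)
RTT 3: cwnd = 5 MSS (congestion avoidance, +1)
RTT 4: cwnd = 6 MSS (congestion avoidance, +1)
RTT 5: cwnd = 7 MSS (congestion avoidance, +1)
RTT 6: cwnd = 8 MSS (congestion avoidance, +1)

8


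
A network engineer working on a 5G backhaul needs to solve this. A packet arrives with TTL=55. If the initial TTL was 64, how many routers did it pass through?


Given: initial TTL = 64, received TTL = 55
Hops = initial TTL - received TTL
Hops = 64 - 55 = 9

9


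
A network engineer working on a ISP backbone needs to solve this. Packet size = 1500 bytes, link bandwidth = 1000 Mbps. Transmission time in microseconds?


Given: packet = 1500 bytes, bandwidth = 1000 Mbps
Packet in bits = 1500 * 8 = 12000 bits
Bandwidth = 1000 * 10^6 = 1000000000 bps
Time = 12000 / 1000000000 seconds
Time in us = 12000 * 10^6 / 1000000000 = 12

12


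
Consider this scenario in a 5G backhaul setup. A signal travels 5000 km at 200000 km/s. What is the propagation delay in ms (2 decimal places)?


Given: distance = 5000 km, speed = 200000 km/s
Delay = distance / speed = 5000 / 200000 seconds
Delay in ms = 5000 * 1000 / 200000
Delay = 25.0000 ms
Rounded to 2 dp = 25.00 ms

25.00


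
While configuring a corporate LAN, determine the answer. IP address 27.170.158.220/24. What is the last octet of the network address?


Given: IP = 27.170.158.220, prefix = /24
Subnet mask = 255.255.255.0
Last octet of IP: 220
Last octet of mask: 0
Network last octet = 220 AND 0 = 0

0


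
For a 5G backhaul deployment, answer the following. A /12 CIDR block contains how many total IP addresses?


Given: CIDR prefix /12
Host bits = 32 - 12 = 20
Total addresses = 2^20 = 1048576

1048576


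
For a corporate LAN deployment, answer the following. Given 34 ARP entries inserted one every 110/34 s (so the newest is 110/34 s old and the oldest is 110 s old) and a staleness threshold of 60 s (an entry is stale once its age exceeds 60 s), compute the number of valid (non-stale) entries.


Ages are k * 110/34 s for k = 1..34 (spacing = 3.2353 s).
Entry k is valid iff k * 110/34 <= 60 iff k <= 34 * 60 / 110 = 18.5455
n_valid = floor(18.5455) = 18
(n_stale = 34 - 18 = 16)

18


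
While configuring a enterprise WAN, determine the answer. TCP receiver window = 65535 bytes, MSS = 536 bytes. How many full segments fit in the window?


Given: RWND = 65535 bytes, MSS = 536 bytes
Full segments = floor(RWND / MSS)
Full segments = floor(65535 / 536)
Full segments = floor(122.2668) = 122

122


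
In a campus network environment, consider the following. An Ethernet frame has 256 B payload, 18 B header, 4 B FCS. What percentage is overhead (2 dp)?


Given: payload = 256 B, header = 18 B, trailer = 4 B
Overhead bytes = header + trailer = 18 + 4 = 22
Total frame = payload + overhead = 256 + 22 = 278
Overhead % = 22 / 278 * 100 = 7.9137% -> 7.91% (2 dp)

7.91


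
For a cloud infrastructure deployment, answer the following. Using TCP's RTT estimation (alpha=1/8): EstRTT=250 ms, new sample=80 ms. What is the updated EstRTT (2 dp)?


Given: EstRTT = 250 ms, SampleRTT = 80 ms, alpha = 1/8
New EstRTT = (1 - alpha) * EstRTT + alpha * SampleRTT
(7/8) * 250 = 218.75
(1/8) * 80 = 10
New EstRTT = 218.75 + 10 = 228.75 ms -> 228.75 ms (2 dp)

228.75


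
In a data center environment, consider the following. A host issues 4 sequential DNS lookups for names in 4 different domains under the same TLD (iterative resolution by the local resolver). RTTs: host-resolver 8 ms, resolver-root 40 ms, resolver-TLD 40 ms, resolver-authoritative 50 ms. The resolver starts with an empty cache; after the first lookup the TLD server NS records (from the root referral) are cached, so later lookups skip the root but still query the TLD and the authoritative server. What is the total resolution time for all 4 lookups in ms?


Lookup 1 (cold cache): local + root + TLD + auth = 8 + 40 + 40 + 50 = 138 ms
Lookups 2..4 (TLD NS cached -> skip root; new domain -> still ask TLD and auth): local + TLD + auth = 8 + 40 + 50 = 98 ms each
Remaining 3 lookups: 3 * 98 = 294 ms
Total = 138 + 294 = 432 ms

432


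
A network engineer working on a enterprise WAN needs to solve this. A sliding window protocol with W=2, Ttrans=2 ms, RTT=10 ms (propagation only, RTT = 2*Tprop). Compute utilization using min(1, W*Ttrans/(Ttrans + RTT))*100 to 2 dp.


Given: W = 2, Ttrans = 2 ms, RTT = 10 ms (= 2 * Tprop, Tprop = 5 ms)
Cycle time = Ttrans + RTT = 2 + 10 = 12 ms (first packet sent until its ACK returns)
W * Ttrans = 2 * 2 = 4 ms of sending per cycle
W * Ttrans / (Ttrans + RTT) = 4 / 12 = 0.333333
U = min(1, 0.333333) = 0.333333
U% = 33.33%

33.33


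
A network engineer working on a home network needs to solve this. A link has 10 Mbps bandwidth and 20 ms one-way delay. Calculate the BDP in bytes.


Given: bandwidth = 10 Mbps, delay = 20 ms
BDP in bits = 10 * 10^6 * 20 / 1000
BDP in bits = 200000
BDP in bytes = 200000 / 8 = 25000

25000


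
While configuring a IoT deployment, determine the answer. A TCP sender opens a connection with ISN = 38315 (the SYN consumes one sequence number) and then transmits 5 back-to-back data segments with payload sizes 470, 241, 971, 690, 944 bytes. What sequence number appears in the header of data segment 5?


The SYN occupies sequence number ISN = 38315, so the first data byte is ISN + 1 = 38316.
SEQ of data segment i = (ISN + 1) + sum of payload sizes of segments 1..i-1.
Segment 1: SEQ = 38316, payload = 470 bytes
Segment 2: SEQ = 38786, payload = 241 bytes
Segment 3: SEQ = 39027, payload = 971 bytes
Segment 4: SEQ = 39998, payload = 690 bytes
Segment 5: SEQ = 40688, payload = 944 bytes
SEQ of segment 5 = 38316 + 470 + 241 + 971 + 690 = 40688

40688


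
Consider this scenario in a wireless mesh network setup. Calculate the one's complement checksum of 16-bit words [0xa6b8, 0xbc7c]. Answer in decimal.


Given words: [0xa6b8, 0xbc7c]
Step 1: Sum all words
Raw sum = 42680 + 48252 = 90932
Step 2: Fold carry: (25396 + 1) = 25397
One's complement = ~25397 & 0xFFFF = 40138

40138


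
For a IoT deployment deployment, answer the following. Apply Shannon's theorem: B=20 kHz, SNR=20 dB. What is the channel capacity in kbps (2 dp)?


Given: B = 20 kHz, SNR = 20 dB
SNR linear = 10^(20/10) = 100
1 + SNR = 101
log2(101) = 6.6582114828
C = 20 * 1000 * 6.6582114828 = 133164.2297 bps
C = 133.164230 kbps -> 133.16 kbps (2 dp)

133.16


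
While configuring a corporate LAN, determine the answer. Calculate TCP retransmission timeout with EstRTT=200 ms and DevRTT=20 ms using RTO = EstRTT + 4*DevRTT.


Given: EstRTT = 200 ms, DevRTT = 20 ms
Timeout = EstRTT + 4 * DevRTT
4 * DevRTT = 4 * 20 = 80
Timeout = 200 + 80 = 280 ms

280


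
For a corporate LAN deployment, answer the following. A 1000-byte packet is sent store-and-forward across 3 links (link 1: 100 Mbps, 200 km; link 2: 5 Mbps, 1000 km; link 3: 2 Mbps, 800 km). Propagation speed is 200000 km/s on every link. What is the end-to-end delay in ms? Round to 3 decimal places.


Packet = 1000 bytes = 8000 bits. Store-and-forward: sum (t_trans + t_prop) per link.
Link 1: t_trans = 8000/(100*10^6) s = 0.0800 ms; t_prop = 200/200000 s = 1.0000 ms; subtotal = 1.0800 ms
Link 2: t_trans = 8000/(5*10^6) s = 1.6000 ms; t_prop = 1000/200000 s = 5.0000 ms; subtotal = 6.6000 ms
Link 3: t_trans = 8000/(2*10^6) s = 4.0000 ms; t_prop = 800/200000 s = 4.0000 ms; subtotal = 8.0000 ms
End-to-end = 1.0800 + 6.6000 + 8.0000 = 15.6800 ms -> 15.680 ms (3 dp)

15.680


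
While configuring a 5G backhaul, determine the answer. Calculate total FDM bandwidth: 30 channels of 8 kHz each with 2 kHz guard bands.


Given: 30 channels, 8 kHz each, guard = 2 kHz
Channel bandwidth = 30 * 8 = 240 kHz
Guard bands = 29 gaps * 2 kHz = 58 kHz
Total = 240 + 58 = 298 kHz

298


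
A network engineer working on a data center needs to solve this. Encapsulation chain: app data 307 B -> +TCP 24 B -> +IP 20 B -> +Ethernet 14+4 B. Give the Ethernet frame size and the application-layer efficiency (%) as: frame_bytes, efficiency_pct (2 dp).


TCP segment = 307 + 24 = 331 B
IP packet = 331 + 20 = 351 B
Ethernet frame = 351 + 14 + 4 = 369 B
Efficiency = app / frame = 307 / 369 = 0.831978 = 83.1978% -> 83.20% (2 dp)

369, 83.20


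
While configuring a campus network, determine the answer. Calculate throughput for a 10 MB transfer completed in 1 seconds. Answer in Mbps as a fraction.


Given: file = 10 MB, time = 1 s
File in Mb = 10 * 8 = 80 Mb
Throughput = 80 / 1 Mbps
Throughput = 80 Mbps

80


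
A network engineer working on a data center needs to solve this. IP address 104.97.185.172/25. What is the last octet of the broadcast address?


Given: IP = 104.97.185.172, prefix = /25
Host bits = 32 - 25 = 7
Network last octet = 172 AND mask = 128
Host part size = 2^7 - 1 = 127
Broadcast last octet = 128 OR 127 = 255

255


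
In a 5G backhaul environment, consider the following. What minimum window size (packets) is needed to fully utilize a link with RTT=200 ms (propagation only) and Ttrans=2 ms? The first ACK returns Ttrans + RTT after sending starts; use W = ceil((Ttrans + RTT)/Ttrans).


Given: Ttrans = 2 ms, RTT = 200 ms (= 2 * Tprop, Tprop = 100 ms)
Time until first ACK returns = Ttrans + RTT = 2 + 200 = 202 ms
Need W * Ttrans >= Ttrans + RTT  ->  W >= (Ttrans + RTT) / Ttrans
(Ttrans + RTT) / Ttrans = 202 / 2 = 101
W_min = ceil(101) = 101

101


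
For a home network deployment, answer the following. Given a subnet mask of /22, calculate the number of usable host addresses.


Given: subnet mask /22
Host bits = 32 - 22 = 10
Total addresses = 2^10 = 1024
Usable hosts = 1024 - 2 (network + broadcast) = 1022

1022


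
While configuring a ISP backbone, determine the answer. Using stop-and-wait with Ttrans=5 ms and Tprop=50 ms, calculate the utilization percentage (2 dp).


Given: Ttrans = 5 ms, Tprop = 50 ms
RTT = 2 * Tprop = 2 * 50 = 100 ms
U = Ttrans / (Ttrans + RTT)
U = 5 / (5 + 100)
U = 5 / 105 = 0.047619
U% = 4.76%

4.76


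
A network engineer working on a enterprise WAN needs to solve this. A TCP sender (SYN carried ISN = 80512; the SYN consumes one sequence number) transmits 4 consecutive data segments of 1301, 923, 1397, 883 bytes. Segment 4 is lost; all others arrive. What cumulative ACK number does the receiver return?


SYN uses sequence number 80512; first data byte = ISN + 1 = 80513.
Segment 1: SEQ = 80513, len = 1301 B, covers [80513, 81813]
Segment 2: SEQ = 81814, len = 923 B, covers [81814, 82736]
Segment 3: SEQ = 82737, len = 1397 B, covers [82737, 84133]
Segment 4: SEQ = 84134, len = 883 B, covers [84134, 85016] [LOST]
In-order data received: bytes [80513, 84133] (segments 1..3).
Segment 4 missing -> gap begins at byte 84134.
Cumulative ACK = next expected in-order byte = 80513 + 1301 + 923 + 1397 = 84134

84134


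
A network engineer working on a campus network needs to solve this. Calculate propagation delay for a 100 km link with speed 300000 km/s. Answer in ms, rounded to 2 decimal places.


Given: distance = 100 km, speed = 300000 km/s
Delay = distance / speed = 100 / 300000 seconds
Delay in ms = 100 * 1000 / 300000
Delay = 0.3333 ms
Rounded to 2 dp = 0.33 ms

0.33
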